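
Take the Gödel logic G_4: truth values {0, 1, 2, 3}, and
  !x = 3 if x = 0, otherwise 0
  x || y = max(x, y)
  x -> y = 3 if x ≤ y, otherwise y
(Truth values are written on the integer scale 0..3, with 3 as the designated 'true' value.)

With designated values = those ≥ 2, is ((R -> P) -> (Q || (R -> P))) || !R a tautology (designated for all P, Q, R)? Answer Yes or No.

At P = 1, Q = 1, R = 1, for instance:
R -> P = 1 -> 1 = 3
R -> P = 1 -> 1 = 3
Q || (R -> P) = 1 || 3 = 3
(R -> P) -> (Q || (R -> P)) = 3 -> 3 = 3
!R = !1 = 0
((R -> P) -> (Q || (R -> P))) || !R = 3 || 0 = 3
and checking the remaining 63 assignments likewise gives ≥ 2 in every case.

Yes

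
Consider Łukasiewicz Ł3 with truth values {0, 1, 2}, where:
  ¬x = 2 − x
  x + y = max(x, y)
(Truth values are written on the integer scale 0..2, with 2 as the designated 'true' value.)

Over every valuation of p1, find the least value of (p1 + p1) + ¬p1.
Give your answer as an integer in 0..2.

Take p1 = 1:
p1 + p1 = 1 + 1 = 1
¬p1 = ¬1 = 1
(p1 + p1) + ¬p1 = 1 + 1 = 1
No assignment yields a value below 1, so this is the minimum.

1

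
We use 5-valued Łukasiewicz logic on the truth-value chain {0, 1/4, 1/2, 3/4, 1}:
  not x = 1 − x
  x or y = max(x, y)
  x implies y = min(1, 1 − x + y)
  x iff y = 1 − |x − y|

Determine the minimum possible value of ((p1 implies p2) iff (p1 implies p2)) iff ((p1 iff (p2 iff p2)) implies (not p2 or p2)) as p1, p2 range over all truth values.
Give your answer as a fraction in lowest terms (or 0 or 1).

1/2

Take p1 = 1, p2 = 1/2:
p1 implies p2 = 1 implies 1/2 = 1/2
p1 implies p2 = 1 implies 1/2 = 1/2
(p1 implies p2) iff (p1 implies p2) = 1/2 iff 1/2 = 1
p2 iff p2 = 1/2 iff 1/2 = 1
p1 iff (p2 iff p2) = 1 iff 1 = 1
not p2 = not 1/2 = 1/2
not p2 or p2 = 1/2 or 1/2 = 1/2
(p1 iff (p2 iff p2)) implies (not p2 or p2) = 1 implies 1/2 = 1/2
((p1 implies p2) iff (p1 implies p2)) iff ((p1 iff (p2 iff p2)) implies (not p2 or p2)) = 1 iff 1/2 = 1/2
No assignment yields a value below 1/2, so this is the minimum.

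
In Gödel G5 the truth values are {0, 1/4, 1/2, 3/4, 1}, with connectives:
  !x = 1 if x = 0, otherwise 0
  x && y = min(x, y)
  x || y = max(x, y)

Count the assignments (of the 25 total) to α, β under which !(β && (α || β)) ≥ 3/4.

value 1: 5 assignments (counts)
value 0: 20 assignments
So 5 of the 25 assignments meet the threshold.

5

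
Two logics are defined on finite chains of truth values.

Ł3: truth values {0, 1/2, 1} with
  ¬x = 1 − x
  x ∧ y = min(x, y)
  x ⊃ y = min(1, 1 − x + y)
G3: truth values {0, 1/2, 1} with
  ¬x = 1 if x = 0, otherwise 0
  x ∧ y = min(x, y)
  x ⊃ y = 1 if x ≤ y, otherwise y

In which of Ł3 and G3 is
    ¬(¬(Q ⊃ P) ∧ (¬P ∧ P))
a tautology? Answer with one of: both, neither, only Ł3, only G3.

In Ł3: at P = 1/2, Q = 1 the value is 1/2 — not a tautology.
In G3: every assignment gives 1 — tautology.

only G3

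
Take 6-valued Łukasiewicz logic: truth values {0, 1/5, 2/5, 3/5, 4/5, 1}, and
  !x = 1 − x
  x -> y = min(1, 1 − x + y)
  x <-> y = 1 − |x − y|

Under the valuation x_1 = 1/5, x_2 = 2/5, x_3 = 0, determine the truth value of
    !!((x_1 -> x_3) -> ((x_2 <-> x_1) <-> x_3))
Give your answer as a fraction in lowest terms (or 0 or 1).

2/5

x_1 -> x_3 = 1/5 -> 0 = 4/5
x_2 <-> x_1 = 2/5 <-> 1/5 = 4/5
(x_2 <-> x_1) <-> x_3 = 4/5 <-> 0 = 1/5
(x_1 -> x_3) -> ((x_2 <-> x_1) <-> x_3) = 4/5 -> 1/5 = 2/5
!((x_1 -> x_3) -> ((x_2 <-> x_1) <-> x_3)) = !2/5 = 3/5
!!((x_1 -> x_3) -> ((x_2 <-> x_1) <-> x_3)) = !3/5 = 2/5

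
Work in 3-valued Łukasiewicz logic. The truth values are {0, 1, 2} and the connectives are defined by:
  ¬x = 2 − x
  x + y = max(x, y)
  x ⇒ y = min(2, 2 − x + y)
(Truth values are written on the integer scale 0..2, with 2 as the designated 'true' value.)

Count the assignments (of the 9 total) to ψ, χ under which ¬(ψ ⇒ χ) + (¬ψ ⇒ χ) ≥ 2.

6

ψ = 0, χ = 0 ↦ 0  <
ψ = 0, χ = 1 ↦ 1  <
ψ = 0, χ = 2 ↦ 2  ≥
ψ = 1, χ = 0 ↦ 1  <
ψ = 1, χ = 1 ↦ 2  ≥
ψ = 1, χ = 2 ↦ 2  ≥
ψ = 2, χ = 0 ↦ 2  ≥
ψ = 2, χ = 1 ↦ 2  ≥
ψ = 2, χ = 2 ↦ 2  ≥
So 6 of the 9 assignments meet the threshold.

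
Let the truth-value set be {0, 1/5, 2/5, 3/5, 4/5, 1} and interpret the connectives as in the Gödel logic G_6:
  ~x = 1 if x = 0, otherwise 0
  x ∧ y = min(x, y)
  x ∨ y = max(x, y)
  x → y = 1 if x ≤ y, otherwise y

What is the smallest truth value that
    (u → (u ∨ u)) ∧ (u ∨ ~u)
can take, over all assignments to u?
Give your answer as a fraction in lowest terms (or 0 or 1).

1/5

Take u = 1/5:
u ∨ u = 1/5 ∨ 1/5 = 1/5
u → (u ∨ u) = 1/5 → 1/5 = 1
~u = ~1/5 = 0
u ∨ ~u = 1/5 ∨ 0 = 1/5
(u → (u ∨ u)) ∧ (u ∨ ~u) = 1 ∧ 1/5 = 1/5
No assignment yields a value below 1/5, so this is the minimum.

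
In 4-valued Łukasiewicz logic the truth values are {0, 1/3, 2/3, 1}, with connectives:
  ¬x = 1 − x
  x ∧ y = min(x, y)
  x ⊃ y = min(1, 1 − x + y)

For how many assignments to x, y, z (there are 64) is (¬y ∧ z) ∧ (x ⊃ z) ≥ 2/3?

value 1: 4 assignments (counts)
value 2/3: 12 assignments (counts)
value 1/3: 20 assignments
value 0: 28 assignments
So 16 of the 64 assignments meet the threshold.

16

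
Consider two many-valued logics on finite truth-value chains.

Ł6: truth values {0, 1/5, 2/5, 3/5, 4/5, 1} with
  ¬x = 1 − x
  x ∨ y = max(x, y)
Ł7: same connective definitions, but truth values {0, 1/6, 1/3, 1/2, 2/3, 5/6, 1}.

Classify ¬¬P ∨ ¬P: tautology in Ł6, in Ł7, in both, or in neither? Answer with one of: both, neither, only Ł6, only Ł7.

In Ł6: at P = 1/5 the value is 4/5 — not a tautology.
In Ł7: at P = 1/6 the value is 5/6 — not a tautology.

neither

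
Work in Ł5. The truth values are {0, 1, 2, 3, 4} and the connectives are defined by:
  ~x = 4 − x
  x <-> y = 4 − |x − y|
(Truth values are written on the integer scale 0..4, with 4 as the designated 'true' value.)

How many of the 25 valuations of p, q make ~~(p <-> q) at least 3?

13

value 4: 5 assignments (counts)
value 3: 8 assignments (counts)
value 2: 6 assignments
value 1: 4 assignments
value 0: 2 assignments
So 13 of the 25 assignments meet the threshold.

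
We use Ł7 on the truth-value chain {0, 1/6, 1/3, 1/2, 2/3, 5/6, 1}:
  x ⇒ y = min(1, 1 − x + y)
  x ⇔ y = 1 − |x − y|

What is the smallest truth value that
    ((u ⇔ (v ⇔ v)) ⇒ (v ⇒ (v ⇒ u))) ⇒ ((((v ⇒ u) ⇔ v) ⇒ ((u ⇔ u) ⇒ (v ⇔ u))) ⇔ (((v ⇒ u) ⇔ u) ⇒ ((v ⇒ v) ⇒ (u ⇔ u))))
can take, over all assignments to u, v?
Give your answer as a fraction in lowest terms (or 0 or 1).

1/2

Take u = 0, v = 1/2:
v ⇔ v = 1/2 ⇔ 1/2 = 1
u ⇔ (v ⇔ v) = 0 ⇔ 1 = 0
v ⇒ u = 1/2 ⇒ 0 = 1/2
v ⇒ (v ⇒ u) = 1/2 ⇒ 1/2 = 1
(u ⇔ (v ⇔ v)) ⇒ (v ⇒ (v ⇒ u)) = 0 ⇒ 1 = 1
v ⇒ u = 1/2 ⇒ 0 = 1/2
(v ⇒ u) ⇔ v = 1/2 ⇔ 1/2 = 1
u ⇔ u = 0 ⇔ 0 = 1
v ⇔ u = 1/2 ⇔ 0 = 1/2
(u ⇔ u) ⇒ (v ⇔ u) = 1 ⇒ 1/2 = 1/2
((v ⇒ u) ⇔ v) ⇒ ((u ⇔ u) ⇒ (v ⇔ u)) = 1 ⇒ 1/2 = 1/2
v ⇒ u = 1/2 ⇒ 0 = 1/2
(v ⇒ u) ⇔ u = 1/2 ⇔ 0 = 1/2
v ⇒ v = 1/2 ⇒ 1/2 = 1
u ⇔ u = 0 ⇔ 0 = 1
(v ⇒ v) ⇒ (u ⇔ u) = 1 ⇒ 1 = 1
((v ⇒ u) ⇔ u) ⇒ ((v ⇒ v) ⇒ (u ⇔ u)) = 1/2 ⇒ 1 = 1
(((v ⇒ u) ⇔ v) ⇒ ((u ⇔ u) ⇒ (v ⇔ u))) ⇔ (((v ⇒ u) ⇔ u) ⇒ ((v ⇒ v) ⇒ (u ⇔ u))) = 1/2 ⇔ 1 = 1/2
((u ⇔ (v ⇔ v)) ⇒ (v ⇒ (v ⇒ u))) ⇒ ((((v ⇒ u) ⇔ v) ⇒ ((u ⇔ u) ⇒ (v ⇔ u))) ⇔ (((v ⇒ u) ⇔ u) ⇒ ((v ⇒ v) ⇒ (u ⇔ u)))) = 1 ⇒ 1/2 = 1/2
No assignment yields a value below 1/2, so this is the minimum.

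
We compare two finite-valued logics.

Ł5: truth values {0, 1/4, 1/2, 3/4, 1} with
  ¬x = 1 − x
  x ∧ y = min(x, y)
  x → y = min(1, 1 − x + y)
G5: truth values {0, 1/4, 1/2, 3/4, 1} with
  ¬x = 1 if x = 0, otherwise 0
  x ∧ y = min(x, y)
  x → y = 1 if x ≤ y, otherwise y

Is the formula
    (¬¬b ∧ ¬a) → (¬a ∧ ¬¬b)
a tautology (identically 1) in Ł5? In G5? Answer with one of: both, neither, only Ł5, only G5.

In Ł5: every assignment gives 1 — tautology.
In G5: every assignment gives 1 — tautology.

both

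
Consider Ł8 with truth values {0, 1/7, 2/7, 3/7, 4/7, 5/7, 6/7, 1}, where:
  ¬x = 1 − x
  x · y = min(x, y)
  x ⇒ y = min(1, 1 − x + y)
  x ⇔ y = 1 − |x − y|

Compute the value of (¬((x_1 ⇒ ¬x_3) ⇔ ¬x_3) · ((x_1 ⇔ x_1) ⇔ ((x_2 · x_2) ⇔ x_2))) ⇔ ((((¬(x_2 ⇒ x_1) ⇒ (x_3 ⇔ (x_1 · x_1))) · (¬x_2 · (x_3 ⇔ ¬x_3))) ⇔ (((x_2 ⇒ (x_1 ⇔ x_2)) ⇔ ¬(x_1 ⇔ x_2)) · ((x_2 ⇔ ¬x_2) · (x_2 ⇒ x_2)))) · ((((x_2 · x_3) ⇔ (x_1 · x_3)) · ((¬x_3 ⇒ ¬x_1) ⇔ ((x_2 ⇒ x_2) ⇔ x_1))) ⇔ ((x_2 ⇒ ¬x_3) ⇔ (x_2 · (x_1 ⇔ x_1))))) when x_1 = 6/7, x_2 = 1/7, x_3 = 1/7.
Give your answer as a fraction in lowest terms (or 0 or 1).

3/7

¬x_3 = ¬1/7 = 6/7
x_1 ⇒ ¬x_3 = 6/7 ⇒ 6/7 = 1
¬x_3 = ¬1/7 = 6/7
(x_1 ⇒ ¬x_3) ⇔ ¬x_3 = 1 ⇔ 6/7 = 6/7
¬((x_1 ⇒ ¬x_3) ⇔ ¬x_3) = ¬6/7 = 1/7
x_1 ⇔ x_1 = 6/7 ⇔ 6/7 = 1
x_2 · x_2 = 1/7 · 1/7 = 1/7
(x_2 · x_2) ⇔ x_2 = 1/7 ⇔ 1/7 = 1
(x_1 ⇔ x_1) ⇔ ((x_2 · x_2) ⇔ x_2) = 1 ⇔ 1 = 1
¬((x_1 ⇒ ¬x_3) ⇔ ¬x_3) · ((x_1 ⇔ x_1) ⇔ ((x_2 · x_2) ⇔ x_2)) = 1/7 · 1 = 1/7
x_2 ⇒ x_1 = 1/7 ⇒ 6/7 = 1
¬(x_2 ⇒ x_1) = ¬1 = 0
x_1 · x_1 = 6/7 · 6/7 = 6/7
x_3 ⇔ (x_1 · x_1) = 1/7 ⇔ 6/7 = 2/7
¬(x_2 ⇒ x_1) ⇒ (x_3 ⇔ (x_1 · x_1)) = 0 ⇒ 2/7 = 1
¬x_2 = ¬1/7 = 6/7
¬x_3 = ¬1/7 = 6/7
x_3 ⇔ ¬x_3 = 1/7 ⇔ 6/7 = 2/7
¬x_2 · (x_3 ⇔ ¬x_3) = 6/7 · 2/7 = 2/7
(¬(x_2 ⇒ x_1) ⇒ (x_3 ⇔ (x_1 · x_1))) · (¬x_2 · (x_3 ⇔ ¬x_3)) = 1 · 2/7 = 2/7
x_1 ⇔ x_2 = 6/7 ⇔ 1/7 = 2/7
x_2 ⇒ (x_1 ⇔ x_2) = 1/7 ⇒ 2/7 = 1
x_1 ⇔ x_2 = 6/7 ⇔ 1/7 = 2/7
¬(x_1 ⇔ x_2) = ¬2/7 = 5/7
(x_2 ⇒ (x_1 ⇔ x_2)) ⇔ ¬(x_1 ⇔ x_2) = 1 ⇔ 5/7 = 5/7
¬x_2 = ¬1/7 = 6/7
x_2 ⇔ ¬x_2 = 1/7 ⇔ 6/7 = 2/7
x_2 ⇒ x_2 = 1/7 ⇒ 1/7 = 1
(x_2 ⇔ ¬x_2) · (x_2 ⇒ x_2) = 2/7 · 1 = 2/7
((x_2 ⇒ (x_1 ⇔ x_2)) ⇔ ¬(x_1 ⇔ x_2)) · ((x_2 ⇔ ¬x_2) · (x_2 ⇒ x_2)) = 5/7 · 2/7 = 2/7
((¬(x_2 ⇒ x_1) ⇒ (x_3 ⇔ (x_1 · x_1))) · (¬x_2 · (x_3 ⇔ ¬x_3))) ⇔ (((x_2 ⇒ (x_1 ⇔ x_2)) ⇔ ¬(x_1 ⇔ x_2)) · ((x_2 ⇔ ¬x_2) · (x_2 ⇒ x_2))) = 2/7 ⇔ 2/7 = 1
x_2 · x_3 = 1/7 · 1/7 = 1/7
x_1 · x_3 = 6/7 · 1/7 = 1/7
(x_2 · x_3) ⇔ (x_1 · x_3) = 1/7 ⇔ 1/7 = 1
¬x_3 = ¬1/7 = 6/7
¬x_1 = ¬6/7 = 1/7
¬x_3 ⇒ ¬x_1 = 6/7 ⇒ 1/7 = 2/7
x_2 ⇒ x_2 = 1/7 ⇒ 1/7 = 1
(x_2 ⇒ x_2) ⇔ x_1 = 1 ⇔ 6/7 = 6/7
(¬x_3 ⇒ ¬x_1) ⇔ ((x_2 ⇒ x_2) ⇔ x_1) = 2/7 ⇔ 6/7 = 3/7
((x_2 · x_3) ⇔ (x_1 · x_3)) · ((¬x_3 ⇒ ¬x_1) ⇔ ((x_2 ⇒ x_2) ⇔ x_1)) = 1 · 3/7 = 3/7
¬x_3 = ¬1/7 = 6/7
x_2 ⇒ ¬x_3 = 1/7 ⇒ 6/7 = 1
x_1 ⇔ x_1 = 6/7 ⇔ 6/7 = 1
x_2 · (x_1 ⇔ x_1) = 1/7 · 1 = 1/7
(x_2 ⇒ ¬x_3) ⇔ (x_2 · (x_1 ⇔ x_1)) = 1 ⇔ 1/7 = 1/7
(((x_2 · x_3) ⇔ (x_1 · x_3)) · ((¬x_3 ⇒ ¬x_1) ⇔ ((x_2 ⇒ x_2) ⇔ x_1))) ⇔ ((x_2 ⇒ ¬x_3) ⇔ (x_2 · (x_1 ⇔ x_1))) = 3/7 ⇔ 1/7 = 5/7
(((¬(x_2 ⇒ x_1) ⇒ (x_3 ⇔ (x_1 · x_1))) · (¬x_2 · (x_3 ⇔ ¬x_3))) ⇔ (((x_2 ⇒ (x_1 ⇔ x_2)) ⇔ ¬(x_1 ⇔ x_2)) · ((x_2 ⇔ ¬x_2) · (x_2 ⇒ x_2)))) · ((((x_2 · x_3) ⇔ (x_1 · x_3)) · ((¬x_3 ⇒ ¬x_1) ⇔ ((x_2 ⇒ x_2) ⇔ x_1))) ⇔ ((x_2 ⇒ ¬x_3) ⇔ (x_2 · (x_1 ⇔ x_1)))) = 1 · 5/7 = 5/7
(¬((x_1 ⇒ ¬x_3) ⇔ ¬x_3) · ((x_1 ⇔ x_1) ⇔ ((x_2 · x_2) ⇔ x_2))) ⇔ ((((¬(x_2 ⇒ x_1) ⇒ (x_3 ⇔ (x_1 · x_1))) · (¬x_2 · (x_3 ⇔ ¬x_3))) ⇔ (((x_2 ⇒ (x_1 ⇔ x_2)) ⇔ ¬(x_1 ⇔ x_2)) · ((x_2 ⇔ ¬x_2) · (x_2 ⇒ x_2)))) · ((((x_2 · x_3) ⇔ (x_1 · x_3)) · ((¬x_3 ⇒ ¬x_1) ⇔ ((x_2 ⇒ x_2) ⇔ x_1))) ⇔ ((x_2 ⇒ ¬x_3) ⇔ (x_2 · (x_1 ⇔ x_1))))) = 1/7 ⇔ 5/7 = 3/7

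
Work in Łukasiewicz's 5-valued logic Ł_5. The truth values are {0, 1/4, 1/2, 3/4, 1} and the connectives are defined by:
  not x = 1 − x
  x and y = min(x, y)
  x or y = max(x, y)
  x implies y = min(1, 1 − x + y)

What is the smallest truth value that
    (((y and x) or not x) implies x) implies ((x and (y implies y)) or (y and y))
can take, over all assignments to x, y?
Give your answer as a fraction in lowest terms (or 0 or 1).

1/2

Take x = 1/2, y = 0:
y and x = 0 and 1/2 = 0
not x = not 1/2 = 1/2
(y and x) or not x = 0 or 1/2 = 1/2
((y and x) or not x) implies x = 1/2 implies 1/2 = 1
y implies y = 0 implies 0 = 1
x and (y implies y) = 1/2 and 1 = 1/2
y and y = 0 and 0 = 0
(x and (y implies y)) or (y and y) = 1/2 or 0 = 1/2
(((y and x) or not x) implies x) implies ((x and (y implies y)) or (y and y)) = 1 implies 1/2 = 1/2
No assignment yields a value below 1/2, so this is the minimum.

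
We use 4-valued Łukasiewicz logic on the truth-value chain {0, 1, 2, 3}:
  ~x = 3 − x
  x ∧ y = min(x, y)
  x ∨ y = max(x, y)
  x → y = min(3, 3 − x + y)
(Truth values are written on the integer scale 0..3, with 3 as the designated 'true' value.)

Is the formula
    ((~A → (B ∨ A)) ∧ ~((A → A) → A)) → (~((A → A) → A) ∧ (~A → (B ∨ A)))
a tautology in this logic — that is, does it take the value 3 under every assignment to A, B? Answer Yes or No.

Yes

A = 0, B = 0 ↦ 3
A = 0, B = 1 ↦ 3
A = 0, B = 2 ↦ 3
A = 0, B = 3 ↦ 3
A = 1, B = 0 ↦ 3
A = 1, B = 1 ↦ 3
A = 1, B = 2 ↦ 3
A = 1, B = 3 ↦ 3
A = 2, B = 0 ↦ 3
A = 2, B = 1 ↦ 3
A = 2, B = 2 ↦ 3
A = 2, B = 3 ↦ 3
A = 3, B = 0 ↦ 3
A = 3, B = 1 ↦ 3
A = 3, B = 2 ↦ 3
A = 3, B = 3 ↦ 3
Every assignment gives a value ≥ 3.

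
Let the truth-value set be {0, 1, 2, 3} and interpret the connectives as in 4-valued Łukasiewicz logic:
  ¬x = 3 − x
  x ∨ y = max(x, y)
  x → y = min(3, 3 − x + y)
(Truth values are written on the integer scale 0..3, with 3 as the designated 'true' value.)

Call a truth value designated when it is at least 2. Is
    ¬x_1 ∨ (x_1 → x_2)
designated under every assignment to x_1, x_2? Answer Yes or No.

Counterexample: take x_1 = 2, x_2 = 0.
¬x_1 = ¬2 = 1
x_1 → x_2 = 2 → 0 = 1
¬x_1 ∨ (x_1 → x_2) = 1 ∨ 1 = 1
This gives 1, which is below 2.

No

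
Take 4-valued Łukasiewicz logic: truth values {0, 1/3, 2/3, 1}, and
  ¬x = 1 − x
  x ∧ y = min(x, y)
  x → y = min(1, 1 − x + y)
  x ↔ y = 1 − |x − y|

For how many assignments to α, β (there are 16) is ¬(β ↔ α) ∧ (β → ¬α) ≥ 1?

α = 0, β = 0 ↦ 0  <
α = 0, β = 1/3 ↦ 1/3  <
α = 0, β = 2/3 ↦ 2/3  <
α = 0, β = 1 ↦ 1  ≥
α = 1/3, β = 0 ↦ 1/3  <
α = 1/3, β = 1/3 ↦ 0  <
α = 1/3, β = 2/3 ↦ 1/3  <
α = 1/3, β = 1 ↦ 2/3  <
α = 2/3, β = 0 ↦ 2/3  <
α = 2/3, β = 1/3 ↦ 1/3  <
α = 2/3, β = 2/3 ↦ 0  <
α = 2/3, β = 1 ↦ 1/3  <
α = 1, β = 0 ↦ 1  ≥
α = 1, β = 1/3 ↦ 2/3  <
α = 1, β = 2/3 ↦ 1/3  <
α = 1, β = 1 ↦ 0  <
So 2 of the 16 assignments meet the threshold.

2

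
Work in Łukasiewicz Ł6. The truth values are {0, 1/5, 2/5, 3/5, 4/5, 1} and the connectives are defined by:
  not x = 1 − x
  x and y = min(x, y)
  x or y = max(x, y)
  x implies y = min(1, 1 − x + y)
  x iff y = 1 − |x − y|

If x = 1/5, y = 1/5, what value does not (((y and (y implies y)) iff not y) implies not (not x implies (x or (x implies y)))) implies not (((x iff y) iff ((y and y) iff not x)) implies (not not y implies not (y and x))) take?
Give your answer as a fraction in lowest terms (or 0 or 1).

y implies y = 1/5 implies 1/5 = 1
y and (y implies y) = 1/5 and 1 = 1/5
not y = not 1/5 = 4/5
(y and (y implies y)) iff not y = 1/5 iff 4/5 = 2/5
not x = not 1/5 = 4/5
x implies y = 1/5 implies 1/5 = 1
x or (x implies y) = 1/5 or 1 = 1
not x implies (x or (x implies y)) = 4/5 implies 1 = 1
not (not x implies (x or (x implies y))) = not 1 = 0
((y and (y implies y)) iff not y) implies not (not x implies (x or (x implies y))) = 2/5 implies 0 = 3/5
not (((y and (y implies y)) iff not y) implies not (not x implies (x or (x implies y)))) = not 3/5 = 2/5
x iff y = 1/5 iff 1/5 = 1
y and y = 1/5 and 1/5 = 1/5
not x = not 1/5 = 4/5
(y and y) iff not x = 1/5 iff 4/5 = 2/5
(x iff y) iff ((y and y) iff not x) = 1 iff 2/5 = 2/5
not y = not 1/5 = 4/5
not not y = not 4/5 = 1/5
y and x = 1/5 and 1/5 = 1/5
not (y and x) = not 1/5 = 4/5
not not y implies not (y and x) = 1/5 implies 4/5 = 1
((x iff y) iff ((y and y) iff not x)) implies (not not y implies not (y and x)) = 2/5 implies 1 = 1
not (((x iff y) iff ((y and y) iff not x)) implies (not not y implies not (y and x))) = not 1 = 0
not (((y and (y implies y)) iff not y) implies not (not x implies (x or (x implies y)))) implies not (((x iff y) iff ((y and y) iff not x)) implies (not not y implies not (y and x))) = 2/5 implies 0 = 3/5

3/5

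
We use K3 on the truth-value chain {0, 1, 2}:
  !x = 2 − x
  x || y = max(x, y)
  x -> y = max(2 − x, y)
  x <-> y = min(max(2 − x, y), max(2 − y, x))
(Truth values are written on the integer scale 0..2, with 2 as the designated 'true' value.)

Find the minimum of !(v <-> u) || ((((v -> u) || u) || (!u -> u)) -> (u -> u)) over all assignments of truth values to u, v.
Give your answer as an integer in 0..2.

Take u = 1, v = 0:
v <-> u = 0 <-> 1 = 1
!(v <-> u) = !1 = 1
v -> u = 0 -> 1 = 2
(v -> u) || u = 2 || 1 = 2
!u = !1 = 1
!u -> u = 1 -> 1 = 1
((v -> u) || u) || (!u -> u) = 2 || 1 = 2
u -> u = 1 -> 1 = 1
(((v -> u) || u) || (!u -> u)) -> (u -> u) = 2 -> 1 = 1
!(v <-> u) || ((((v -> u) || u) || (!u -> u)) -> (u -> u)) = 1 || 1 = 1
No assignment yields a value below 1, so this is the minimum.

1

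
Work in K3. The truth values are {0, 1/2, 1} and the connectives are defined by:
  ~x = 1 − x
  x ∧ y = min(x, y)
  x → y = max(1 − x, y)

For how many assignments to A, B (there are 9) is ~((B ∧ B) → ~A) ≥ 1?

1

A = 0, B = 0 ↦ 0  <
A = 0, B = 1/2 ↦ 0  <
A = 0, B = 1 ↦ 0  <
A = 1/2, B = 0 ↦ 0  <
A = 1/2, B = 1/2 ↦ 1/2  <
A = 1/2, B = 1 ↦ 1/2  <
A = 1, B = 0 ↦ 0  <
A = 1, B = 1/2 ↦ 1/2  <
A = 1, B = 1 ↦ 1  ≥
So 1 of the 9 assignments meets the threshold.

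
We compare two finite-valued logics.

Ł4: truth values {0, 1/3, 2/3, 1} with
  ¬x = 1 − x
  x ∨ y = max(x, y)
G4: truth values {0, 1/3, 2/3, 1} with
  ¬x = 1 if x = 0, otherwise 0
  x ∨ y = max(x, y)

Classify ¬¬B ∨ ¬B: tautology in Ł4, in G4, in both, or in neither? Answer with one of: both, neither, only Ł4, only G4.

In Ł4: at B = 1/3 the value is 2/3 — not a tautology.
In G4: every assignment gives 1 — tautology.

only G4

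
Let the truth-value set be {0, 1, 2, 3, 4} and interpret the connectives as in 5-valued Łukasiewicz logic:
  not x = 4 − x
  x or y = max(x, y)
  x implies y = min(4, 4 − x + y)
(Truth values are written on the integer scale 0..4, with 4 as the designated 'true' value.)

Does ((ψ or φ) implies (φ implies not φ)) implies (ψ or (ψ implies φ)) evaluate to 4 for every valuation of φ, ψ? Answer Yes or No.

Counterexample: take φ = 0, ψ = 1.
ψ or φ = 1 or 0 = 1
not φ = not 0 = 4
φ implies not φ = 0 implies 4 = 4
(ψ or φ) implies (φ implies not φ) = 1 implies 4 = 4
ψ implies φ = 1 implies 0 = 3
ψ or (ψ implies φ) = 1 or 3 = 3
((ψ or φ) implies (φ implies not φ)) implies (ψ or (ψ implies φ)) = 4 implies 3 = 3
This gives 3 ≠ 4.

No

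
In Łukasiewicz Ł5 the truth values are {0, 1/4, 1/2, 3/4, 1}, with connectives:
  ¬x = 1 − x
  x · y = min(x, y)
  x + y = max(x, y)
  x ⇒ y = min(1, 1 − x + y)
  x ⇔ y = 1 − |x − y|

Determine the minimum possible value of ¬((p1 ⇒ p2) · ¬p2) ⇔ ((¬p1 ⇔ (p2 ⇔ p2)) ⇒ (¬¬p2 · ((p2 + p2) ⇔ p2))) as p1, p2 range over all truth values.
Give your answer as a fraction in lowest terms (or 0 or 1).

Take p1 = 1/2, p2 = 1/4:
p1 ⇒ p2 = 1/2 ⇒ 1/4 = 3/4
¬p2 = ¬1/4 = 3/4
(p1 ⇒ p2) · ¬p2 = 3/4 · 3/4 = 3/4
¬((p1 ⇒ p2) · ¬p2) = ¬3/4 = 1/4
¬p1 = ¬1/2 = 1/2
p2 ⇔ p2 = 1/4 ⇔ 1/4 = 1
¬p1 ⇔ (p2 ⇔ p2) = 1/2 ⇔ 1 = 1/2
¬p2 = ¬1/4 = 3/4
¬¬p2 = ¬3/4 = 1/4
p2 + p2 = 1/4 + 1/4 = 1/4
(p2 + p2) ⇔ p2 = 1/4 ⇔ 1/4 = 1
¬¬p2 · ((p2 + p2) ⇔ p2) = 1/4 · 1 = 1/4
(¬p1 ⇔ (p2 ⇔ p2)) ⇒ (¬¬p2 · ((p2 + p2) ⇔ p2)) = 1/2 ⇒ 1/4 = 3/4
¬((p1 ⇒ p2) · ¬p2) ⇔ ((¬p1 ⇔ (p2 ⇔ p2)) ⇒ (¬¬p2 · ((p2 + p2) ⇔ p2))) = 1/4 ⇔ 3/4 = 1/2
No assignment yields a value below 1/2, so this is the minimum.

1/2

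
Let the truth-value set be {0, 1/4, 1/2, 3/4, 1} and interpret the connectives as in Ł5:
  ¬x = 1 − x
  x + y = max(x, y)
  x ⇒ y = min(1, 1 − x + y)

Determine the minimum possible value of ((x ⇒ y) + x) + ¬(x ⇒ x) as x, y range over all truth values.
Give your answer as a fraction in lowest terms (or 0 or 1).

Take x = 1/2, y = 0:
x ⇒ y = 1/2 ⇒ 0 = 1/2
(x ⇒ y) + x = 1/2 + 1/2 = 1/2
x ⇒ x = 1/2 ⇒ 1/2 = 1
¬(x ⇒ x) = ¬1 = 0
((x ⇒ y) + x) + ¬(x ⇒ x) = 1/2 + 0 = 1/2
No assignment yields a value below 1/2, so this is the minimum.

1/2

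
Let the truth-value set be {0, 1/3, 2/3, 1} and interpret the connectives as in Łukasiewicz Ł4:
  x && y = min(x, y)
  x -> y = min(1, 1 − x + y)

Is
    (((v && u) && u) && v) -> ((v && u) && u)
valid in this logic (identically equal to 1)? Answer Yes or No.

u = 0, v = 0 ↦ 1
u = 0, v = 1/3 ↦ 1
u = 0, v = 2/3 ↦ 1
u = 0, v = 1 ↦ 1
u = 1/3, v = 0 ↦ 1
u = 1/3, v = 1/3 ↦ 1
u = 1/3, v = 2/3 ↦ 1
u = 1/3, v = 1 ↦ 1
u = 2/3, v = 0 ↦ 1
u = 2/3, v = 1/3 ↦ 1
u = 2/3, v = 2/3 ↦ 1
u = 2/3, v = 1 ↦ 1
u = 1, v = 0 ↦ 1
u = 1, v = 1/3 ↦ 1
u = 1, v = 2/3 ↦ 1
u = 1, v = 1 ↦ 1
Every assignment gives a value ≥ 1.

Yes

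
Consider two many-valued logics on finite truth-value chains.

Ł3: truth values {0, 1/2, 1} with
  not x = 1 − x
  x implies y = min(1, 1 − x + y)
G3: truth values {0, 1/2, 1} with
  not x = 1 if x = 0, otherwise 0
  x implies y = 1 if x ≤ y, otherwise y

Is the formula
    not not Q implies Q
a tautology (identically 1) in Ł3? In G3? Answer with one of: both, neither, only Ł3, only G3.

only Ł3

In Ł3: every assignment gives 1 — tautology.
In G3: at Q = 1/2 the value is 1/2 — not a tautology.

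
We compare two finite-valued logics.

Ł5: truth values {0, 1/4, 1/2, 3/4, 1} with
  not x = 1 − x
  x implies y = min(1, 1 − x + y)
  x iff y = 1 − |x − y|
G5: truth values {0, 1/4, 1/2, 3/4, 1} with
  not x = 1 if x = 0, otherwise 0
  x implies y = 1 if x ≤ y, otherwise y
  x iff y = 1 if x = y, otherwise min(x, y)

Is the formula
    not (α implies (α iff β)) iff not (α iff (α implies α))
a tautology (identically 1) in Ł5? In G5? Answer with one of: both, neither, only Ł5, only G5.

In Ł5: at α = 0, β = 0 the value is 0 — not a tautology.
In G5: at α = 0, β = 0 the value is 0 — not a tautology.

neither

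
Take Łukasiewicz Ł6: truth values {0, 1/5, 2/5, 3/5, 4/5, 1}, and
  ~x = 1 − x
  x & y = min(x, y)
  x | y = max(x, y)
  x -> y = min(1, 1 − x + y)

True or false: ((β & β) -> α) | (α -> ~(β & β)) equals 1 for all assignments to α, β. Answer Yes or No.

No

Counterexample: take α = 1/5, β = 1.
β & β = 1 & 1 = 1
(β & β) -> α = 1 -> 1/5 = 1/5
β & β = 1 & 1 = 1
~(β & β) = ~1 = 0
α -> ~(β & β) = 1/5 -> 0 = 4/5
((β & β) -> α) | (α -> ~(β & β)) = 1/5 | 4/5 = 4/5
This gives 4/5 ≠ 1.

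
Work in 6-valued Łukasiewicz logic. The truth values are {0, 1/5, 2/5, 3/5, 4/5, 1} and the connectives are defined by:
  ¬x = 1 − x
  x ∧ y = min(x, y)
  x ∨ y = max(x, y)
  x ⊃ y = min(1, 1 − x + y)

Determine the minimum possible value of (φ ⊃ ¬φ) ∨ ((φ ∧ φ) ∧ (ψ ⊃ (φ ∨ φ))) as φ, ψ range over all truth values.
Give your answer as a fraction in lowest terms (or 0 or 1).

Take φ = 3/5, ψ = 0:
¬φ = ¬3/5 = 2/5
φ ⊃ ¬φ = 3/5 ⊃ 2/5 = 4/5
φ ∧ φ = 3/5 ∧ 3/5 = 3/5
φ ∨ φ = 3/5 ∨ 3/5 = 3/5
ψ ⊃ (φ ∨ φ) = 0 ⊃ 3/5 = 1
(φ ∧ φ) ∧ (ψ ⊃ (φ ∨ φ)) = 3/5 ∧ 1 = 3/5
(φ ⊃ ¬φ) ∨ ((φ ∧ φ) ∧ (ψ ⊃ (φ ∨ φ))) = 4/5 ∨ 3/5 = 4/5
No assignment yields a value below 4/5, so this is the minimum.

4/5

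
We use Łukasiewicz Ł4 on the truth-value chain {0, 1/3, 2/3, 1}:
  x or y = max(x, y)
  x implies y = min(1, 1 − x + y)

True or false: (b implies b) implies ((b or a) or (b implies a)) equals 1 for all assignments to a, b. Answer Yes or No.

Counterexample: take a = 0, b = 1/3.
b implies b = 1/3 implies 1/3 = 1
b or a = 1/3 or 0 = 1/3
b implies a = 1/3 implies 0 = 2/3
(b or a) or (b implies a) = 1/3 or 2/3 = 2/3
(b implies b) implies ((b or a) or (b implies a)) = 1 implies 2/3 = 2/3
This gives 2/3 ≠ 1.

No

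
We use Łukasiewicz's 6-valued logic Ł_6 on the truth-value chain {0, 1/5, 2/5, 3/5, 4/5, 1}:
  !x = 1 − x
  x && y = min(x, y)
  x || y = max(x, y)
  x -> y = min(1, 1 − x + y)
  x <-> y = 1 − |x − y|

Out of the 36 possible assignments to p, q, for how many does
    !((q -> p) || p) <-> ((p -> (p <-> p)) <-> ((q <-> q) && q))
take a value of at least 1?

11

value 1: 11 assignments (counts)
value 4/5: 9 assignments
value 3/5: 7 assignments
value 2/5: 5 assignments
value 1/5: 3 assignments
value 0: 1 assignment
So 11 of the 36 assignments meet the threshold.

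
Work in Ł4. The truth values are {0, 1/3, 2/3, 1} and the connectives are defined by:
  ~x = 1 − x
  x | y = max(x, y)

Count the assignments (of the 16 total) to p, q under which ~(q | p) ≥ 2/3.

4

p = 0, q = 0 ↦ 1  ≥
p = 0, q = 1/3 ↦ 2/3  ≥
p = 0, q = 2/3 ↦ 1/3  <
p = 0, q = 1 ↦ 0  <
p = 1/3, q = 0 ↦ 2/3  ≥
p = 1/3, q = 1/3 ↦ 2/3  ≥
p = 1/3, q = 2/3 ↦ 1/3  <
p = 1/3, q = 1 ↦ 0  <
p = 2/3, q = 0 ↦ 1/3  <
p = 2/3, q = 1/3 ↦ 1/3  <
p = 2/3, q = 2/3 ↦ 1/3  <
p = 2/3, q = 1 ↦ 0  <
p = 1, q = 0 ↦ 0  <
p = 1, q = 1/3 ↦ 0  <
p = 1, q = 2/3 ↦ 0  <
p = 1, q = 1 ↦ 0  <
So 4 of the 16 assignments meet the threshold.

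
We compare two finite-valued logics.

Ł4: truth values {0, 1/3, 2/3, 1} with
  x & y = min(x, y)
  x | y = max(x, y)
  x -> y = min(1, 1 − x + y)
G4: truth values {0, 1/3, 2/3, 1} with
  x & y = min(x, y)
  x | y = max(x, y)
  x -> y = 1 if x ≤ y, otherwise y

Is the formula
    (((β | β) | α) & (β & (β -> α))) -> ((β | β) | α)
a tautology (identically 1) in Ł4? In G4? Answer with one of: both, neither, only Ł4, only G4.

In Ł4: every assignment gives 1 — tautology.
In G4: every assignment gives 1 — tautology.

both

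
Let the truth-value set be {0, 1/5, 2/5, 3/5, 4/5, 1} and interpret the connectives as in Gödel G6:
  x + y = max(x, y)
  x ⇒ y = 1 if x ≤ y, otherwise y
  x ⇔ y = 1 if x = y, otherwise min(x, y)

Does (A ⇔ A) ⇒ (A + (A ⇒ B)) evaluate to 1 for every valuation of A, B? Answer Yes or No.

No

Counterexample: take A = 1/5, B = 0.
A ⇔ A = 1/5 ⇔ 1/5 = 1
A ⇒ B = 1/5 ⇒ 0 = 0
A + (A ⇒ B) = 1/5 + 0 = 1/5
(A ⇔ A) ⇒ (A + (A ⇒ B)) = 1 ⇒ 1/5 = 1/5
This gives 1/5 ≠ 1.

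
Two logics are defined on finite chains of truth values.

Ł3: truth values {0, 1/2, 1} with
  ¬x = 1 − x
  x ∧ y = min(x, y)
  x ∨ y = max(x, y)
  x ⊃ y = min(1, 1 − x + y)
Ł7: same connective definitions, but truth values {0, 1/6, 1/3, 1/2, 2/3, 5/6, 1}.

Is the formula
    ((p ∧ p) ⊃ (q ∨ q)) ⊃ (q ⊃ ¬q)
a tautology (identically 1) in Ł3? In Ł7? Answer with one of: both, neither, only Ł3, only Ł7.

neither

In Ł3: at p = 0, q = 1 the value is 0 — not a tautology.
In Ł7: at p = 0, q = 2/3 the value is 2/3 — not a tautology.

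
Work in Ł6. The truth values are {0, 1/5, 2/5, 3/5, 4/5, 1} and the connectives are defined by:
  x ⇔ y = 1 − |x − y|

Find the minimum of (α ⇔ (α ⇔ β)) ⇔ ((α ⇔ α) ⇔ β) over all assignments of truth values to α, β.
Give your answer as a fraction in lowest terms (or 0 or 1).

1/5

Take α = 2/5, β = 0:
α ⇔ β = 2/5 ⇔ 0 = 3/5
α ⇔ (α ⇔ β) = 2/5 ⇔ 3/5 = 4/5
α ⇔ α = 2/5 ⇔ 2/5 = 1
(α ⇔ α) ⇔ β = 1 ⇔ 0 = 0
(α ⇔ (α ⇔ β)) ⇔ ((α ⇔ α) ⇔ β) = 4/5 ⇔ 0 = 1/5
No assignment yields a value below 1/5, so this is the minimum.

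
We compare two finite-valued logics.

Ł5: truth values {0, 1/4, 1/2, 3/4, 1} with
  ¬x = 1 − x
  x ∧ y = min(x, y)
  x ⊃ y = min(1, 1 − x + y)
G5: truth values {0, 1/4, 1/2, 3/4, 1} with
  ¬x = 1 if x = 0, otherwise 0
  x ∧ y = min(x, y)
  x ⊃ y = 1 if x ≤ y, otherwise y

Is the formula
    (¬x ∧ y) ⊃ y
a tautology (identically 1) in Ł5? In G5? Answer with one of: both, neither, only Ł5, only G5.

In Ł5: every assignment gives 1 — tautology.
In G5: every assignment gives 1 — tautology.

both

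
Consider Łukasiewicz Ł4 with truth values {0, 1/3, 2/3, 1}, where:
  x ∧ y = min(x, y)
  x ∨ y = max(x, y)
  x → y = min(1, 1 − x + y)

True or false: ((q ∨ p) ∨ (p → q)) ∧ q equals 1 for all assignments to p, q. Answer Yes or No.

No

Counterexample: take p = 0, q = 0.
q ∨ p = 0 ∨ 0 = 0
p → q = 0 → 0 = 1
(q ∨ p) ∨ (p → q) = 0 ∨ 1 = 1
((q ∨ p) ∨ (p → q)) ∧ q = 1 ∧ 0 = 0
This gives 0 ≠ 1.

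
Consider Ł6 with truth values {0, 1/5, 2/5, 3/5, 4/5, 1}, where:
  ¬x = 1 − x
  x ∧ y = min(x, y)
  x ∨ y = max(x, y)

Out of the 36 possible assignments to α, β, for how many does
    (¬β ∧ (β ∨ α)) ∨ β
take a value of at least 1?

value 1: 7 assignments (counts)
value 4/5: 9 assignments
value 3/5: 11 assignments
value 2/5: 5 assignments
value 1/5: 3 assignments
value 0: 1 assignment
So 7 of the 36 assignments meet the threshold.

7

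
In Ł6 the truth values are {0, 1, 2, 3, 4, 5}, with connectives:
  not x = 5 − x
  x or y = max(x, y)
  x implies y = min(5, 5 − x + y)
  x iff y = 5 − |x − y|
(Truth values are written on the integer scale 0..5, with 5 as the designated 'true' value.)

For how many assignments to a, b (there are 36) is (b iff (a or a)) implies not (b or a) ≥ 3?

value 5: 11 assignments (counts)
value 4: 9 assignments (counts)
value 3: 7 assignments (counts)
value 2: 5 assignments
value 1: 3 assignments
value 0: 1 assignment
So 27 of the 36 assignments meet the threshold.

27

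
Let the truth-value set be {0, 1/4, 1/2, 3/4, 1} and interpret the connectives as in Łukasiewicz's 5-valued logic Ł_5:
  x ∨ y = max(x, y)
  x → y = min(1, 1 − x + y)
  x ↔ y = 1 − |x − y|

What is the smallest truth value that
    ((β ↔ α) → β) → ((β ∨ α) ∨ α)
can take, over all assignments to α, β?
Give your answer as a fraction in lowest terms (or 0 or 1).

Take α = 0, β = 1/2:
β ↔ α = 1/2 ↔ 0 = 1/2
(β ↔ α) → β = 1/2 → 1/2 = 1
β ∨ α = 1/2 ∨ 0 = 1/2
(β ∨ α) ∨ α = 1/2 ∨ 0 = 1/2
((β ↔ α) → β) → ((β ∨ α) ∨ α) = 1 → 1/2 = 1/2
No assignment yields a value below 1/2, so this is the minimum.

1/2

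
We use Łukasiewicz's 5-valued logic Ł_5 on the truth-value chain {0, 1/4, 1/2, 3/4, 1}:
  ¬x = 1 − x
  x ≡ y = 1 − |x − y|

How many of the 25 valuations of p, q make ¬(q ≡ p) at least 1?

2

value 1: 2 assignments (counts)
value 3/4: 4 assignments
value 1/2: 6 assignments
value 1/4: 8 assignments
value 0: 5 assignments
So 2 of the 25 assignments meet the threshold.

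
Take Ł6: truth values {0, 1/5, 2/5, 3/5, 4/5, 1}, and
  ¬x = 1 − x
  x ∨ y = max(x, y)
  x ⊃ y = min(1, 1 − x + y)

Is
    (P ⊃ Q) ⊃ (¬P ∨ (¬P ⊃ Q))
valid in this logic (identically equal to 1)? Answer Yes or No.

No

Counterexample: take P = 1/5, Q = 1/5.
P ⊃ Q = 1/5 ⊃ 1/5 = 1
¬P = ¬1/5 = 4/5
¬P = ¬1/5 = 4/5
¬P ⊃ Q = 4/5 ⊃ 1/5 = 2/5
¬P ∨ (¬P ⊃ Q) = 4/5 ∨ 2/5 = 4/5
(P ⊃ Q) ⊃ (¬P ∨ (¬P ⊃ Q)) = 1 ⊃ 4/5 = 4/5
This gives 4/5 ≠ 1.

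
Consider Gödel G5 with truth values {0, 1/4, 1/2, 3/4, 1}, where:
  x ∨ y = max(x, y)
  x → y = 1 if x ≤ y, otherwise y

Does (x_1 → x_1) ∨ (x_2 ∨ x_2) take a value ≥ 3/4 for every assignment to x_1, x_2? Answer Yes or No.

Yes

At x_1 = 0, x_2 = 3/4, for instance:
x_1 → x_1 = 0 → 0 = 1
x_2 ∨ x_2 = 3/4 ∨ 3/4 = 3/4
(x_1 → x_1) ∨ (x_2 ∨ x_2) = 1 ∨ 3/4 = 1
and checking the remaining 24 assignments likewise gives ≥ 3/4 in every case.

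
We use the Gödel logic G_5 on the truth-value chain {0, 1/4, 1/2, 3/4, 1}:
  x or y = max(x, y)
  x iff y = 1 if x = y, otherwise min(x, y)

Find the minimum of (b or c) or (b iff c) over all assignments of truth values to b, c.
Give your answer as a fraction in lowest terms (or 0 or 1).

Take b = 0, c = 1/4:
b or c = 0 or 1/4 = 1/4
b iff c = 0 iff 1/4 = 0
(b or c) or (b iff c) = 1/4 or 0 = 1/4
No assignment yields a value below 1/4, so this is the minimum.

1/4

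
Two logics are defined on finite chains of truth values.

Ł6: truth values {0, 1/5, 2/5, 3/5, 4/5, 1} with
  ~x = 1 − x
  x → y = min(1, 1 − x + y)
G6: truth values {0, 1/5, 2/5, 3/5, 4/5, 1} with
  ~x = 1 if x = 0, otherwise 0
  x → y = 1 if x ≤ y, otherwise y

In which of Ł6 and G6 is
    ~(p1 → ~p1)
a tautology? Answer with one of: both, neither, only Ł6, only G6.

neither

In Ł6: at p1 = 0 the value is 0 — not a tautology.
In G6: at p1 = 0 the value is 0 — not a tautology.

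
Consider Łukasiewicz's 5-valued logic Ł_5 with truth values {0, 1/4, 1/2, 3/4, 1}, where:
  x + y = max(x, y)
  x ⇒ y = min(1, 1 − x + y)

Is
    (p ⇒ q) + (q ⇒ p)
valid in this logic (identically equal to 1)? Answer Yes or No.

Yes

At p = 1/4, q = 0, for instance:
p ⇒ q = 1/4 ⇒ 0 = 3/4
q ⇒ p = 0 ⇒ 1/4 = 1
(p ⇒ q) + (q ⇒ p) = 3/4 + 1 = 1
and checking the remaining 24 assignments likewise gives ≥ 1 in every case.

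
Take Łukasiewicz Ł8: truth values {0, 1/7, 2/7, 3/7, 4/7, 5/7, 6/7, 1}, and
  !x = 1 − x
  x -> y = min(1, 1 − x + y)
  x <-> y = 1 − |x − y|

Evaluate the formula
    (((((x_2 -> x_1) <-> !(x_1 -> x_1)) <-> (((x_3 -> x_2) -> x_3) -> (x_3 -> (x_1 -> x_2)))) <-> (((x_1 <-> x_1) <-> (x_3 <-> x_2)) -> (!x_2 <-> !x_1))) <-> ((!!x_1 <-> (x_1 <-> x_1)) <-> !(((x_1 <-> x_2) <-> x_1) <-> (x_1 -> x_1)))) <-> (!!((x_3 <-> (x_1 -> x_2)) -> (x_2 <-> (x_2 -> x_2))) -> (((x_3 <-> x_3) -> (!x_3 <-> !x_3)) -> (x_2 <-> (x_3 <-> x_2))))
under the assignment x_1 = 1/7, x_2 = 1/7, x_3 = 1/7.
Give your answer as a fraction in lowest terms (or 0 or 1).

3/7

x_2 -> x_1 = 1/7 -> 1/7 = 1
x_1 -> x_1 = 1/7 -> 1/7 = 1
!(x_1 -> x_1) = !1 = 0
(x_2 -> x_1) <-> !(x_1 -> x_1) = 1 <-> 0 = 0
x_3 -> x_2 = 1/7 -> 1/7 = 1
(x_3 -> x_2) -> x_3 = 1 -> 1/7 = 1/7
x_1 -> x_2 = 1/7 -> 1/7 = 1
x_3 -> (x_1 -> x_2) = 1/7 -> 1 = 1
((x_3 -> x_2) -> x_3) -> (x_3 -> (x_1 -> x_2)) = 1/7 -> 1 = 1
((x_2 -> x_1) <-> !(x_1 -> x_1)) <-> (((x_3 -> x_2) -> x_3) -> (x_3 -> (x_1 -> x_2))) = 0 <-> 1 = 0
x_1 <-> x_1 = 1/7 <-> 1/7 = 1
x_3 <-> x_2 = 1/7 <-> 1/7 = 1
(x_1 <-> x_1) <-> (x_3 <-> x_2) = 1 <-> 1 = 1
!x_2 = !1/7 = 6/7
!x_1 = !1/7 = 6/7
!x_2 <-> !x_1 = 6/7 <-> 6/7 = 1
((x_1 <-> x_1) <-> (x_3 <-> x_2)) -> (!x_2 <-> !x_1) = 1 -> 1 = 1
(((x_2 -> x_1) <-> !(x_1 -> x_1)) <-> (((x_3 -> x_2) -> x_3) -> (x_3 -> (x_1 -> x_2)))) <-> (((x_1 <-> x_1) <-> (x_3 <-> x_2)) -> (!x_2 <-> !x_1)) = 0 <-> 1 = 0
!x_1 = !1/7 = 6/7
!!x_1 = !6/7 = 1/7
x_1 <-> x_1 = 1/7 <-> 1/7 = 1
!!x_1 <-> (x_1 <-> x_1) = 1/7 <-> 1 = 1/7
x_1 <-> x_2 = 1/7 <-> 1/7 = 1
(x_1 <-> x_2) <-> x_1 = 1 <-> 1/7 = 1/7
x_1 -> x_1 = 1/7 -> 1/7 = 1
((x_1 <-> x_2) <-> x_1) <-> (x_1 -> x_1) = 1/7 <-> 1 = 1/7
!(((x_1 <-> x_2) <-> x_1) <-> (x_1 -> x_1)) = !1/7 = 6/7
(!!x_1 <-> (x_1 <-> x_1)) <-> !(((x_1 <-> x_2) <-> x_1) <-> (x_1 -> x_1)) = 1/7 <-> 6/7 = 2/7
((((x_2 -> x_1) <-> !(x_1 -> x_1)) <-> (((x_3 -> x_2) -> x_3) -> (x_3 -> (x_1 -> x_2)))) <-> (((x_1 <-> x_1) <-> (x_3 <-> x_2)) -> (!x_2 <-> !x_1))) <-> ((!!x_1 <-> (x_1 <-> x_1)) <-> !(((x_1 <-> x_2) <-> x_1) <-> (x_1 -> x_1))) = 0 <-> 2/7 = 5/7
x_1 -> x_2 = 1/7 -> 1/7 = 1
x_3 <-> (x_1 -> x_2) = 1/7 <-> 1 = 1/7
x_2 -> x_2 = 1/7 -> 1/7 = 1
x_2 <-> (x_2 -> x_2) = 1/7 <-> 1 = 1/7
(x_3 <-> (x_1 -> x_2)) -> (x_2 <-> (x_2 -> x_2)) = 1/7 -> 1/7 = 1
!((x_3 <-> (x_1 -> x_2)) -> (x_2 <-> (x_2 -> x_2))) = !1 = 0
!!((x_3 <-> (x_1 -> x_2)) -> (x_2 <-> (x_2 -> x_2))) = !0 = 1
x_3 <-> x_3 = 1/7 <-> 1/7 = 1
!x_3 = !1/7 = 6/7
!x_3 = !1/7 = 6/7
!x_3 <-> !x_3 = 6/7 <-> 6/7 = 1
(x_3 <-> x_3) -> (!x_3 <-> !x_3) = 1 -> 1 = 1
x_3 <-> x_2 = 1/7 <-> 1/7 = 1
x_2 <-> (x_3 <-> x_2) = 1/7 <-> 1 = 1/7
((x_3 <-> x_3) -> (!x_3 <-> !x_3)) -> (x_2 <-> (x_3 <-> x_2)) = 1 -> 1/7 = 1/7
!!((x_3 <-> (x_1 -> x_2)) -> (x_2 <-> (x_2 -> x_2))) -> (((x_3 <-> x_3) -> (!x_3 <-> !x_3)) -> (x_2 <-> (x_3 <-> x_2))) = 1 -> 1/7 = 1/7
(((((x_2 -> x_1) <-> !(x_1 -> x_1)) <-> (((x_3 -> x_2) -> x_3) -> (x_3 -> (x_1 -> x_2)))) <-> (((x_1 <-> x_1) <-> (x_3 <-> x_2)) -> (!x_2 <-> !x_1))) <-> ((!!x_1 <-> (x_1 <-> x_1)) <-> !(((x_1 <-> x_2) <-> x_1) <-> (x_1 -> x_1)))) <-> (!!((x_3 <-> (x_1 -> x_2)) -> (x_2 <-> (x_2 -> x_2))) -> (((x_3 <-> x_3) -> (!x_3 <-> !x_3)) -> (x_2 <-> (x_3 <-> x_2)))) = 5/7 <-> 1/7 = 3/7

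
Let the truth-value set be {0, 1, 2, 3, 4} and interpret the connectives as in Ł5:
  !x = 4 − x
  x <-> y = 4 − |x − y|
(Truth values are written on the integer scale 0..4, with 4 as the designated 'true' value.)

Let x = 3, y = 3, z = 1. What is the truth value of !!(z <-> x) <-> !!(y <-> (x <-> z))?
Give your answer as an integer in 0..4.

z <-> x = 1 <-> 3 = 2
!(z <-> x) = !2 = 2
!!(z <-> x) = !2 = 2
x <-> z = 3 <-> 1 = 2
y <-> (x <-> z) = 3 <-> 2 = 3
!(y <-> (x <-> z)) = !3 = 1
!!(y <-> (x <-> z)) = !1 = 3
!!(z <-> x) <-> !!(y <-> (x <-> z)) = 2 <-> 3 = 3

3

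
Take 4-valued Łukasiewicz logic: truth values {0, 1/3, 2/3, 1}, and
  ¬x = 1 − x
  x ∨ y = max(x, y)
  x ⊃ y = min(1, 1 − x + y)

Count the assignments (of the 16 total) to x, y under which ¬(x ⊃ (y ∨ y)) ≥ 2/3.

x = 0, y = 0 ↦ 0  <
x = 0, y = 1/3 ↦ 0  <
x = 0, y = 2/3 ↦ 0  <
x = 0, y = 1 ↦ 0  <
x = 1/3, y = 0 ↦ 1/3  <
x = 1/3, y = 1/3 ↦ 0  <
x = 1/3, y = 2/3 ↦ 0  <
x = 1/3, y = 1 ↦ 0  <
x = 2/3, y = 0 ↦ 2/3  ≥
x = 2/3, y = 1/3 ↦ 1/3  <
x = 2/3, y = 2/3 ↦ 0  <
x = 2/3, y = 1 ↦ 0  <
x = 1, y = 0 ↦ 1  ≥
x = 1, y = 1/3 ↦ 2/3  ≥
x = 1, y = 2/3 ↦ 1/3  <
x = 1, y = 1 ↦ 0  <
So 3 of the 16 assignments meet the threshold.

3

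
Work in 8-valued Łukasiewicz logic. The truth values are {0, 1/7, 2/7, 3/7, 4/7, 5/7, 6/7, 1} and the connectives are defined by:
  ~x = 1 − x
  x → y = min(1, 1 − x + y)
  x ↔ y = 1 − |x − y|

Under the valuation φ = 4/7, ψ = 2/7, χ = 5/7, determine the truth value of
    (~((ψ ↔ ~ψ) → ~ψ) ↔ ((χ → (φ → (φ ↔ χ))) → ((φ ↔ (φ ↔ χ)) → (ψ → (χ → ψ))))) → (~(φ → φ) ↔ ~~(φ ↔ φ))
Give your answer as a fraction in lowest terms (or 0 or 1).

1

~ψ = ~2/7 = 5/7
ψ ↔ ~ψ = 2/7 ↔ 5/7 = 4/7
~ψ = ~2/7 = 5/7
(ψ ↔ ~ψ) → ~ψ = 4/7 → 5/7 = 1
~((ψ ↔ ~ψ) → ~ψ) = ~1 = 0
φ ↔ χ = 4/7 ↔ 5/7 = 6/7
φ → (φ ↔ χ) = 4/7 → 6/7 = 1
χ → (φ → (φ ↔ χ)) = 5/7 → 1 = 1
φ ↔ χ = 4/7 ↔ 5/7 = 6/7
φ ↔ (φ ↔ χ) = 4/7 ↔ 6/7 = 5/7
χ → ψ = 5/7 → 2/7 = 4/7
ψ → (χ → ψ) = 2/7 → 4/7 = 1
(φ ↔ (φ ↔ χ)) → (ψ → (χ → ψ)) = 5/7 → 1 = 1
(χ → (φ → (φ ↔ χ))) → ((φ ↔ (φ ↔ χ)) → (ψ → (χ → ψ))) = 1 → 1 = 1
~((ψ ↔ ~ψ) → ~ψ) ↔ ((χ → (φ → (φ ↔ χ))) → ((φ ↔ (φ ↔ χ)) → (ψ → (χ → ψ)))) = 0 ↔ 1 = 0
φ → φ = 4/7 → 4/7 = 1
~(φ → φ) = ~1 = 0
φ ↔ φ = 4/7 ↔ 4/7 = 1
~(φ ↔ φ) = ~1 = 0
~~(φ ↔ φ) = ~0 = 1
~(φ → φ) ↔ ~~(φ ↔ φ) = 0 ↔ 1 = 0
(~((ψ ↔ ~ψ) → ~ψ) ↔ ((χ → (φ → (φ ↔ χ))) → ((φ ↔ (φ ↔ χ)) → (ψ → (χ → ψ))))) → (~(φ → φ) ↔ ~~(φ ↔ φ)) = 0 → 0 = 1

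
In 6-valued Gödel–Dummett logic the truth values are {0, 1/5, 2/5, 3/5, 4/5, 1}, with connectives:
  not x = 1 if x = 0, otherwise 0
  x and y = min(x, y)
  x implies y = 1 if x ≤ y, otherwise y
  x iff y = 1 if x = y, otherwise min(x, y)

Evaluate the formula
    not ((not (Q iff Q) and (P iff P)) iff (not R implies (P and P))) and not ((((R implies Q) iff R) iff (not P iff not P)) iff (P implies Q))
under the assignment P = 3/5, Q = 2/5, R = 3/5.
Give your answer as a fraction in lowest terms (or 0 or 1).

0

Q iff Q = 2/5 iff 2/5 = 1
not (Q iff Q) = not 1 = 0
P iff P = 3/5 iff 3/5 = 1
not (Q iff Q) and (P iff P) = 0 and 1 = 0
not R = not 3/5 = 0
P and P = 3/5 and 3/5 = 3/5
not R implies (P and P) = 0 implies 3/5 = 1
(not (Q iff Q) and (P iff P)) iff (not R implies (P and P)) = 0 iff 1 = 0
not ((not (Q iff Q) and (P iff P)) iff (not R implies (P and P))) = not 0 = 1
R implies Q = 3/5 implies 2/5 = 2/5
(R implies Q) iff R = 2/5 iff 3/5 = 2/5
not P = not 3/5 = 0
not P = not 3/5 = 0
not P iff not P = 0 iff 0 = 1
((R implies Q) iff R) iff (not P iff not P) = 2/5 iff 1 = 2/5
P implies Q = 3/5 implies 2/5 = 2/5
(((R implies Q) iff R) iff (not P iff not P)) iff (P implies Q) = 2/5 iff 2/5 = 1
not ((((R implies Q) iff R) iff (not P iff not P)) iff (P implies Q)) = not 1 = 0
not ((not (Q iff Q) and (P iff P)) iff (not R implies (P and P))) and not ((((R implies Q) iff R) iff (not P iff not P)) iff (P implies Q)) = 1 and 0 = 0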